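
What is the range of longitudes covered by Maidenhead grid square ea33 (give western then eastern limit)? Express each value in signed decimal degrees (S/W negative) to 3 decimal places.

Field E=4, A=0: +4·20° lon, +0·10° lat → SW at lon -100°, lat -90°.
Square 3, 3: +3·2° lon, +3·1° lat → SW at lon -94°, lat -87°.
Cell spans 2° lon × 1° lat.
west -94.000, east -92.000.

-94.000, -92.000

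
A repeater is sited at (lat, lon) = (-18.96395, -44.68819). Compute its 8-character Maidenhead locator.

GH71pa78

Offset from 180°W / 90°S: lon 135.31181°, lat 71.03605°.
Field: lon ⌊135.31181/20⌋ = 6 → G; lat ⌊71.03605/10⌋ = 7 → H.
Square: lon ⌊15.31181/2⌋ = 7; lat ⌊1.03605/1⌋ = 1.
Subsquare: lon ⌊1.31181/0.0833333⌋ = 15 → p; lat ⌊0.03605/0.0416667⌋ = 0 → a.
Extended square: lon ⌊0.06181/0.00833333⌋ = 7; lat ⌊0.03605/0.00416667⌋ = 8.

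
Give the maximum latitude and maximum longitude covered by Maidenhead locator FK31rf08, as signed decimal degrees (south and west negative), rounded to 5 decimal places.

11.24583, -72.57500

Field F=5, K=10: +5·20° lon, +10·10° lat → SW at lon -80°, lat 10°.
Square 3, 1: +3·2° lon, +1·1° lat → SW at lon -74°, lat 11°.
Subsquare r=17, f=5: +17·0.0833333° lon, +5·0.0416667° lat → SW at lon -72.5833°, lat 11.2083°.
Extended square 0, 8: +0·0.00833333° lon, +8·0.00416667° lat → SW at lon -72.5833°, lat 11.2417°.
Cell spans 0.00833333° lon × 0.00416667° lat. NE corner is SW corner plus one full cell.
latitude 11.24583, longitude -72.57500.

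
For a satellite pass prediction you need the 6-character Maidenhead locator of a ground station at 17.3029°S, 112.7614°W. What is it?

DH32oq

Add 180° to longitude and 90° to latitude: 67.2386, 72.6971.
Field: lon ⌊67.2386/20⌋ = 3 → D; lat ⌊72.6971/10⌋ = 7 → H.
Square: lon ⌊7.2386/2⌋ = 3; lat ⌊2.6971/1⌋ = 2.
Subsquare: lon ⌊1.2386/0.0833333⌋ = 14 → o; lat ⌊0.6971/0.0416667⌋ = 16 → q.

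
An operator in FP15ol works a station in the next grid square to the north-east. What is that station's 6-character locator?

Longitude subsquare o = 14; +1 → 15 = p.
Latitude subsquare l = 11; +1 → 12 = m.

FP15pm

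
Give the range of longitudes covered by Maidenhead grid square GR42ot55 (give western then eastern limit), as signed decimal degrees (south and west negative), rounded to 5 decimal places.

-50.79167, -50.78333

Field G=6, R=17: +6·20° lon, +17·10° lat → SW at lon -60°, lat 80°.
Square 4, 2: +4·2° lon, +2·1° lat → SW at lon -52°, lat 82°.
Subsquare o=14, t=19: +14·0.0833333° lon, +19·0.0416667° lat → SW at lon -50.8333°, lat 82.7917°.
Extended square 5, 5: +5·0.00833333° lon, +5·0.00416667° lat → SW at lon -50.7917°, lat 82.8125°.
Cell spans 0.00833333° lon × 0.00416667° lat.
west -50.79167, east -50.78333.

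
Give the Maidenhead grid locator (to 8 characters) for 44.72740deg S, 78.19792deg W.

FE05vg65

Add 180° to longitude and 90° to latitude: 101.80208, 45.27260.
Field: 101.80208/20 → 5 → F, 45.27260/10 → 4 → E; chars FE.
Square: 1.80208/2 → 0, 5.27260/1 → 5; chars 05.
Subsquare: 1.80208/0.0833333 → 21 → v, 0.27260/0.0416667 → 6 → g; chars vg.
Extended square: 0.05208/0.00833333 → 6, 0.02260/0.00416667 → 5; chars 65.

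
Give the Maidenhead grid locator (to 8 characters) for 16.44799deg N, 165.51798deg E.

RK26sk27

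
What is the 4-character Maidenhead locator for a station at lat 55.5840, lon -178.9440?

AO05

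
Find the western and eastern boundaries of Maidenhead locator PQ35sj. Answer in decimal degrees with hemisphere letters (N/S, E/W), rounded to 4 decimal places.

Field P=15, Q=16: +15·20° lon, +16·10° lat → SW at lon 120°, lat 70°.
Square 3, 5: +3·2° lon, +5·1° lat → SW at lon 126°, lat 75°.
Subsquare s=18, j=9: +18·0.0833333° lon, +9·0.0416667° lat → SW at lon 127.5°, lat 75.375°.
Cell spans 0.0833333° lon × 0.0416667° lat.
west 127.5000° E, east 127.5833° E.

127.5000° E, 127.5833° E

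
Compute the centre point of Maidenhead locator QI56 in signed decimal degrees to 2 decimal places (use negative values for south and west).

-3.50, 151.00

Field Q=16, I=8: +16·20° lon, +8·10° lat → SW at lon 140°, lat -10°.
Square 5, 6: +5·2° lon, +6·1° lat → SW at lon 150°, lat -4°.
Cell spans 2° lon × 1° lat. Centre is SW corner plus half of each.
latitude -3.50, longitude 151.00.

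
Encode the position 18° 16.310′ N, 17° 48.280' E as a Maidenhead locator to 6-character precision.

JK88vg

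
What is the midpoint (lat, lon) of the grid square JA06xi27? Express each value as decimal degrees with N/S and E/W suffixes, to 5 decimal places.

83.63542° S, 1.93750° E

Field J=9, A=0: +9·20° lon, +0·10° lat → SW at lon 0°, lat -90°.
Square 0, 6: +0·2° lon, +6·1° lat → SW at lon 0°, lat -84°.
Subsquare x=23, i=8: +23·0.0833333° lon, +8·0.0416667° lat → SW at lon 1.91667°, lat -83.6667°.
Extended square 2, 7: +2·0.00833333° lon, +7·0.00416667° lat → SW at lon 1.93333°, lat -83.6375°.
Cell spans 0.00833333° lon × 0.00416667° lat. Centre is SW corner plus half of each.
latitude 83.63542° S, longitude 1.93750° E.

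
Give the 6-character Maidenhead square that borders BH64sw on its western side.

BH64rw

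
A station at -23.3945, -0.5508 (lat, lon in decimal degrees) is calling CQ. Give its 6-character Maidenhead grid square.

Shift to the Maidenhead origin (180°W, 90°S): lon 179.4492, lat 66.6055.
Field: lon ⌊179.4492/20⌋ = 8 → I; lat ⌊66.6055/10⌋ = 6 → G.
Square: lon ⌊19.4492/2⌋ = 9; lat ⌊6.6055/1⌋ = 6.
Subsquare: lon ⌊1.4492/0.0833333⌋ = 17 → r; lat ⌊0.6055/0.0416667⌋ = 14 → o.

IG96ro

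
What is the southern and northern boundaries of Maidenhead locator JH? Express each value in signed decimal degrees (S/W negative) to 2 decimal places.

-20.00, -10.00

Field J=9, H=7: +9·20° lon, +7·10° lat → SW at lon 0°, lat -20°.
Cell spans 20° lon × 10° lat.
south -20.00, north -10.00.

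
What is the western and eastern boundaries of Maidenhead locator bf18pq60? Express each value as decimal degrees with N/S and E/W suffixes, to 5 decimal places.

156.70000° W, 156.69167° W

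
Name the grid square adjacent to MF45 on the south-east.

MF54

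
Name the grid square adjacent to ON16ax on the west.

ON06xx

Longitude subsquare a = 0; −1 → -1, wraps to 23 = x, carry into square.
Longitude square 1; −1 → 0.
The latitude characters are unchanged.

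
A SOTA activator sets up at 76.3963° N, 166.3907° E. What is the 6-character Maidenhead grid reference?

Add 180° to longitude and 90° to latitude: 346.3907, 166.3963.
Field: 346.3907/20 → 17 → R, 166.3963/10 → 16 → Q; chars RQ.
Square: 6.3907/2 → 3, 6.3963/1 → 6; chars 36.
Subsquare: 0.3907/0.0833333 → 4 → e, 0.3963/0.0416667 → 9 → j; chars ej.

RQ36ej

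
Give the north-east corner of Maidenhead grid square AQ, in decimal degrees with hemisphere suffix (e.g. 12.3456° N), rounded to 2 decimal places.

80.00° N, 160.00° W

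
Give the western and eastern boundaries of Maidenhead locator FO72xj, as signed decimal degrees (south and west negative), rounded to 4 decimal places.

-64.0833, -64.0000

Field F=5, O=14: +5·20° lon, +14·10° lat → SW at lon -80°, lat 50°.
Square 7, 2: +7·2° lon, +2·1° lat → SW at lon -66°, lat 52°.
Subsquare x=23, j=9: +23·0.0833333° lon, +9·0.0416667° lat → SW at lon -64.0833°, lat 52.375°.
Cell spans 0.0833333° lon × 0.0416667° lat.
west -64.0833, east -64.0000.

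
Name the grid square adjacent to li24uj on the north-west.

LI24tk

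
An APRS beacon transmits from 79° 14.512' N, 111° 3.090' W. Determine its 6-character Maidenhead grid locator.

DQ49lf

Add 180° to longitude and 90° to latitude: 68.9485, 169.2419.
Field: 68.9485/20 → 3 → D, 169.2419/10 → 16 → Q; chars DQ.
Square: 8.9485/2 → 4, 9.2419/1 → 9; chars 49.
Subsquare: 0.9485/0.0833333 → 11 → l, 0.2419/0.0416667 → 5 → f; chars lf.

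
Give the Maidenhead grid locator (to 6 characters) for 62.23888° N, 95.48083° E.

Add 180° to longitude and 90° to latitude: 275.4808, 152.2389.
Field: lon ⌊275.4808/20⌋ = 13 → N; lat ⌊152.2389/10⌋ = 15 → P.
Square: lon ⌊15.4808/2⌋ = 7; lat ⌊2.2389/1⌋ = 2.
Subsquare: lon ⌊1.4808/0.0833333⌋ = 17 → r; lat ⌊0.2389/0.0416667⌋ = 5 → f.

NP72rf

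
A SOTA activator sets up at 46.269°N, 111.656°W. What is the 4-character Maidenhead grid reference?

DN46

Offset from 180°W / 90°S: lon 68.34°, lat 136.27°.
Field (20°×10°, letters A–R): 68.34/20 → 3 → D, 136.27/10 → 13 → N; chars DN.
Square (2°×1°, digits 0–9): 8.34/2 → 4, 6.27/1 → 6; chars 46.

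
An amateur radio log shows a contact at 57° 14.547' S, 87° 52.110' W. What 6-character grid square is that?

Add 180° to longitude and 90° to latitude: 92.1315, 32.7576.
Field: lon ⌊92.1315/20⌋ = 4 → E; lat ⌊32.7576/10⌋ = 3 → D.
Square: lon ⌊12.1315/2⌋ = 6; lat ⌊2.7576/1⌋ = 2.
Subsquare: lon ⌊0.1315/0.0833333⌋ = 1 → b; lat ⌊0.7576/0.0416667⌋ = 18 → s.

ED62bs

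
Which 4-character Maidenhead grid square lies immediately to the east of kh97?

LH07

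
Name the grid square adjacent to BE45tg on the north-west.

Longitude subsquare t = 19; −1 → 18 = s.
Latitude subsquare g = 6; +1 → 7 = h.

BE45sh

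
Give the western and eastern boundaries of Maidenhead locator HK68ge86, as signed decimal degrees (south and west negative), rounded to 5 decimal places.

-27.43333, -27.42500

Field H=7, K=10: +7·20° lon, +10·10° lat → SW at lon -40°, lat 10°.
Square 6, 8: +6·2° lon, +8·1° lat → SW at lon -28°, lat 18°.
Subsquare g=6, e=4: +6·0.0833333° lon, +4·0.0416667° lat → SW at lon -27.5°, lat 18.1667°.
Extended square 8, 6: +8·0.00833333° lon, +6·0.00416667° lat → SW at lon -27.4333°, lat 18.1917°.
Cell spans 0.00833333° lon × 0.00416667° lat.
west -27.43333, east -27.42500.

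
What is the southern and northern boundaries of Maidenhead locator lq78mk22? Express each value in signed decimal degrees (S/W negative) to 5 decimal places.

78.42500, 78.42917

Field L=11, Q=16: +11·20° lon, +16·10° lat → SW at lon 40°, lat 70°.
Square 7, 8: +7·2° lon, +8·1° lat → SW at lon 54°, lat 78°.
Subsquare m=12, k=10: +12·0.0833333° lon, +10·0.0416667° lat → SW at lon 55°, lat 78.4167°.
Extended square 2, 2: +2·0.00833333° lon, +2·0.00416667° lat → SW at lon 55.0167°, lat 78.425°.
Cell spans 0.00833333° lon × 0.00416667° lat.
south 78.42500, north 78.42917.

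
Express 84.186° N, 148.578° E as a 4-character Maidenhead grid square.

QR44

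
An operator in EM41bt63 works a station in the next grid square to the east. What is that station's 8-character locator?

EM41bt73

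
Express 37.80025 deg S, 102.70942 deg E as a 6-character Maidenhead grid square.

Add 180° to longitude and 90° to latitude: 282.7094, 52.1998.
Field (20°×10°, letters A–R): 282.7094/20 → 14 → O, 52.1998/10 → 5 → F; chars OF.
Square (2°×1°, digits 0–9): 2.7094/2 → 1, 2.1998/1 → 2; chars 12.
Subsquare (5′×2.5′, letters a–x): 0.7094/0.0833333 → 8 → i, 0.1998/0.0416667 → 4 → e; chars ie.

OF12ie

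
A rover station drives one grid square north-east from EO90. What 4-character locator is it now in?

Longitude square 9; +1 → 10, wraps to 0, carry into field.
Longitude field E = 4; +1 → 5 = F.
Latitude square 0; +1 → 1.

FO01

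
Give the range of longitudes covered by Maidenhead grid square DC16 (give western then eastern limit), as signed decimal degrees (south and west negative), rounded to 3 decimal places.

Field D=3, C=2: +3·20° lon, +2·10° lat → SW at lon -120°, lat -70°.
Square 1, 6: +1·2° lon, +6·1° lat → SW at lon -118°, lat -64°.
Cell spans 2° lon × 1° lat.
west -118.000, east -116.000.

-118.000, -116.000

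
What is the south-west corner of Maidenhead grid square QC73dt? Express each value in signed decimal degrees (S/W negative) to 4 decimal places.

Field Q=16, C=2: +16·20° lon, +2·10° lat → SW at lon 140°, lat -70°.
Square 7, 3: +7·2° lon, +3·1° lat → SW at lon 154°, lat -67°.
Subsquare d=3, t=19: +3·0.0833333° lon, +19·0.0416667° lat → SW at lon 154.25°, lat -66.2083°.
latitude -66.2083, longitude 154.2500.

-66.2083, 154.2500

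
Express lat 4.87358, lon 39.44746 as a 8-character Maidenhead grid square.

KJ94ru39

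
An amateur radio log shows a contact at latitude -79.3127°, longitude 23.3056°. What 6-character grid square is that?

Add 180° to longitude and 90° to latitude: 203.3056, 10.6873.
Field: lon ⌊203.3056/20⌋ = 10 → K; lat ⌊10.6873/10⌋ = 1 → B.
Square: lon ⌊3.3056/2⌋ = 1; lat ⌊0.6873/1⌋ = 0.
Subsquare: lon ⌊1.3056/0.0833333⌋ = 15 → p; lat ⌊0.6873/0.0416667⌋ = 16 → q.

KB10pq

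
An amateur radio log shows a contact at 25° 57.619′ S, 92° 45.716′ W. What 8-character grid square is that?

Shift to the Maidenhead origin (180°W, 90°S): lon 87.23807, lat 64.03968.
Field (20°×10°, letters A–R): lon ⌊87.23807/20⌋ = 4 → E; lat ⌊64.03968/10⌋ = 6 → G.
Square (2°×1°, digits 0–9): lon ⌊7.23807/2⌋ = 3; lat ⌊4.03968/1⌋ = 4.
Subsquare (5′×2.5′, letters a–x): lon ⌊1.23807/0.0833333⌋ = 14 → o; lat ⌊0.03968/0.0416667⌋ = 0 → a.
Extended square (30″×15″, digits 0–9): lon ⌊0.07140/0.00833333⌋ = 8; lat ⌊0.03968/0.00416667⌋ = 9.

EG34oa89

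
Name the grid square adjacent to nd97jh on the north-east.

ND97ki

Longitude subsquare j = 9; +1 → 10 = k.
Latitude subsquare h = 7; +1 → 8 = i.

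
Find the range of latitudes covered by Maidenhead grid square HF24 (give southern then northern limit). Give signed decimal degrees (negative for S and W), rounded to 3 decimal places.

-36.000, -35.000

Field H=7, F=5: +7·20° lon, +5·10° lat → SW at lon -40°, lat -40°.
Square 2, 4: +2·2° lon, +4·1° lat → SW at lon -36°, lat -36°.
Cell spans 2° lon × 1° lat.
south -36.000, north -35.000.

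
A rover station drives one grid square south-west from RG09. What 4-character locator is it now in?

Longitude square 0; −1 → -1, wraps to 9, carry into field.
Longitude field R = 17; −1 → 16 = Q.
Latitude square 9; −1 → 8.

QG98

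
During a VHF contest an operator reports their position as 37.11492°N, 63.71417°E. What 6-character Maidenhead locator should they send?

Add 180° to longitude and 90° to latitude: 243.7142, 127.1149.
Field: 243.7142/20 → 12 → M, 127.1149/10 → 12 → M; chars MM.
Square: 3.7142/2 → 1, 7.1149/1 → 7; chars 17.
Subsquare: 1.7142/0.0833333 → 20 → u, 0.1149/0.0416667 → 2 → c; chars uc.

MM17uc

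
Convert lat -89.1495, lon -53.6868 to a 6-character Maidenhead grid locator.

GA30du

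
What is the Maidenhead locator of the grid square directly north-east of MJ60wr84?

MJ60wr95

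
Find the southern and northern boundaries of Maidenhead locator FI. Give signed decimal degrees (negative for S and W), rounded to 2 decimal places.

Field F=5, I=8: +5·20° lon, +8·10° lat → SW at lon -80°, lat -10°.
Cell spans 20° lon × 10° lat.
south -10.00, north 0.00.

-10.00, 0.00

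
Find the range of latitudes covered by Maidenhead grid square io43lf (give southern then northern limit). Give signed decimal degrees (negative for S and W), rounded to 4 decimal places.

Field I=8, O=14: +8·20° lon, +14·10° lat → SW at lon -20°, lat 50°.
Square 4, 3: +4·2° lon, +3·1° lat → SW at lon -12°, lat 53°.
Subsquare l=11, f=5: +11·0.0833333° lon, +5·0.0416667° lat → SW at lon -11.0833°, lat 53.2083°.
Cell spans 0.0833333° lon × 0.0416667° lat.
south 53.2083, north 53.2500.

53.2083, 53.2500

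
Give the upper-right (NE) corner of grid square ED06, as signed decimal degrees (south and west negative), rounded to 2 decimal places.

-53.00, -98.00

Field E=4, D=3: +4·20° lon, +3·10° lat → SW at lon -100°, lat -60°.
Square 0, 6: +0·2° lon, +6·1° lat → SW at lon -100°, lat -54°.
Cell spans 2° lon × 1° lat. NE corner is SW corner plus one full cell.
latitude -53.00, longitude -98.00.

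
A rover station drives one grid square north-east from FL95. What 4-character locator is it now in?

GL06

Longitude square 9; +1 → 10, wraps to 0, carry into field.
Longitude field F = 5; +1 → 6 = G.
Latitude square 5; +1 → 6.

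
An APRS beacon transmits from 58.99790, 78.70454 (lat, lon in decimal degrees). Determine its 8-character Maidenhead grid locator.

MO98ix49

Offset from 180°W / 90°S: lon 258.70454°, lat 148.99790°.
Field: 258.70454/20 → 12 → M, 148.99790/10 → 14 → O; chars MO.
Square: 18.70454/2 → 9, 8.99790/1 → 8; chars 98.
Subsquare: 0.70454/0.0833333 → 8 → i, 0.99790/0.0416667 → 23 → x; chars ix.
Extended square: 0.03787/0.00833333 → 4, 0.03957/0.00416667 → 9; chars 49.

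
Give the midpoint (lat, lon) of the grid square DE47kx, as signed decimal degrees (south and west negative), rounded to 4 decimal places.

-42.0208, -111.1250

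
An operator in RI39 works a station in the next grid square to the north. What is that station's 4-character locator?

RJ30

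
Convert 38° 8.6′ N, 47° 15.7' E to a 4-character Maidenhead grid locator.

LM38

Add 180° to longitude and 90° to latitude: 227.26, 128.14.
Field: 227.26/20 → 11 → L, 128.14/10 → 12 → M; chars LM.
Square: 7.26/2 → 3, 8.14/1 → 8; chars 38.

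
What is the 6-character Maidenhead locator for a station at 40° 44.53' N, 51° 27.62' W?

GN40gr

Add 180° to longitude and 90° to latitude: 128.5397, 130.7422.
Field: 128.5397/20 → 6 → G, 130.7422/10 → 13 → N; chars GN.
Square: 8.5397/2 → 4, 0.7422/1 → 0; chars 40.
Subsquare: 0.5397/0.0833333 → 6 → g, 0.7422/0.0416667 → 17 → r; chars gr.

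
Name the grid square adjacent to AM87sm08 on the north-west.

AM87rm99

Longitude extended square 0; −1 → -1, wraps to 9, carry into subsquare.
Longitude subsquare s = 18; −1 → 17 = r.
Latitude extended square 8; +1 → 9.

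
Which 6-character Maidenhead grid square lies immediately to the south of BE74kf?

BE74ke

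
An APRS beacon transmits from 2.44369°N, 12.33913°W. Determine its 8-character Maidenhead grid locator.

IJ32tk96

Add 180° to longitude and 90° to latitude: 167.66087, 92.44369.
Field: lon ⌊167.66087/20⌋ = 8 → I; lat ⌊92.44369/10⌋ = 9 → J.
Square: lon ⌊7.66087/2⌋ = 3; lat ⌊2.44369/1⌋ = 2.
Subsquare: lon ⌊1.66087/0.0833333⌋ = 19 → t; lat ⌊0.44369/0.0416667⌋ = 10 → k.
Extended square: lon ⌊0.07754/0.00833333⌋ = 9; lat ⌊0.02702/0.00416667⌋ = 6.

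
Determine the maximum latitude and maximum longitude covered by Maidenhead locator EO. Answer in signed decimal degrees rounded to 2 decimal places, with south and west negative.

60.00, -80.00

Field E=4, O=14: +4·20° lon, +14·10° lat → SW at lon -100°, lat 50°.
Cell spans 20° lon × 10° lat. NE corner is SW corner plus one full cell.
latitude 60.00, longitude -80.00.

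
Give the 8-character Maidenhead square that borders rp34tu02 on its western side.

RP34su92

Longitude extended square 0; −1 → -1, wraps to 9, carry into subsquare.
Longitude subsquare t = 19; −1 → 18 = s.
The latitude characters are unchanged.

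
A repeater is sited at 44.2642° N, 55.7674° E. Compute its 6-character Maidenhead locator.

LN74vg

Shift to the Maidenhead origin (180°W, 90°S): lon 235.7674, lat 134.2642.
Field: 235.7674/20 → 11 → L, 134.2642/10 → 13 → N; chars LN.
Square: 15.7674/2 → 7, 4.2642/1 → 4; chars 74.
Subsquare: 1.7674/0.0833333 → 21 → v, 0.2642/0.0416667 → 6 → g; chars vg.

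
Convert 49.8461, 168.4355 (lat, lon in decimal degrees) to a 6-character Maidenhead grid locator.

Shift to the Maidenhead origin (180°W, 90°S): lon 348.4355, lat 139.8461.
Field (20°×10°, letters A–R): lon ⌊348.4355/20⌋ = 17 → R; lat ⌊139.8461/10⌋ = 13 → N.
Square (2°×1°, digits 0–9): lon ⌊8.4355/2⌋ = 4; lat ⌊9.8461/1⌋ = 9.
Subsquare (5′×2.5′, letters a–x): lon ⌊0.4355/0.0833333⌋ = 5 → f; lat ⌊0.8461/0.0416667⌋ = 20 → u.

RN49fu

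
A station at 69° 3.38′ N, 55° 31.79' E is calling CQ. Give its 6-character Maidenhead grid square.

Add 180° to longitude and 90° to latitude: 235.5298, 159.0563.
Field: lon ⌊235.5298/20⌋ = 11 → L; lat ⌊159.0563/10⌋ = 15 → P.
Square: lon ⌊15.5298/2⌋ = 7; lat ⌊9.0563/1⌋ = 9.
Subsquare: lon ⌊1.5298/0.0833333⌋ = 18 → s; lat ⌊0.0563/0.0416667⌋ = 1 → b.

LP79sb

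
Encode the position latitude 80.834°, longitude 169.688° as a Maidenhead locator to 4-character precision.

RR40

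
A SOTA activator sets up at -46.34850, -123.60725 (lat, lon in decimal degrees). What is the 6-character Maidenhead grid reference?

CE83ep

Shift to the Maidenhead origin (180°W, 90°S): lon 56.3928, lat 43.6515.
Field: 56.3928/20 → 2 → C, 43.6515/10 → 4 → E; chars CE.
Square: 16.3928/2 → 8, 3.6515/1 → 3; chars 83.
Subsquare: 0.3928/0.0833333 → 4 → e, 0.6515/0.0416667 → 15 → p; chars ep.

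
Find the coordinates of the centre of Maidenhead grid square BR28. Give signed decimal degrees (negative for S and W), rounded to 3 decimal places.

88.500, -155.000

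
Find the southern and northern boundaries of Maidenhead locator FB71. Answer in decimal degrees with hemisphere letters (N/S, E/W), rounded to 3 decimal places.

79.000° S, 78.000° S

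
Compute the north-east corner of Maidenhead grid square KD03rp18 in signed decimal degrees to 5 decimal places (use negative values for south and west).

-56.33750, 21.43333

Field K=10, D=3: +10·20° lon, +3·10° lat → SW at lon 20°, lat -60°.
Square 0, 3: +0·2° lon, +3·1° lat → SW at lon 20°, lat -57°.
Subsquare r=17, p=15: +17·0.0833333° lon, +15·0.0416667° lat → SW at lon 21.4167°, lat -56.375°.
Extended square 1, 8: +1·0.00833333° lon, +8·0.00416667° lat → SW at lon 21.425°, lat -56.3417°.
Cell spans 0.00833333° lon × 0.00416667° lat. NE corner is SW corner plus one full cell.
latitude -56.33750, longitude 21.43333.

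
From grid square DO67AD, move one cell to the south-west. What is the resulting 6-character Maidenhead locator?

DO57xc

Longitude subsquare a = 0; −1 → -1, wraps to 23 = x, carry into square.
Longitude square 6; −1 → 5.
Latitude subsquare d = 3; −1 → 2 = c.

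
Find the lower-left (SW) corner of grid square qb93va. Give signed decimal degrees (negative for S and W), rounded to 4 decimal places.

-77.0000, 159.7500

Field Q=16, B=1: +16·20° lon, +1·10° lat → SW at lon 140°, lat -80°.
Square 9, 3: +9·2° lon, +3·1° lat → SW at lon 158°, lat -77°.
Subsquare v=21, a=0: +21·0.0833333° lon, +0·0.0416667° lat → SW at lon 159.75°, lat -77°.
latitude -77.0000, longitude 159.7500.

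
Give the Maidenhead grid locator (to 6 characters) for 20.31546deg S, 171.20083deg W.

AG49jq

Shift to the Maidenhead origin (180°W, 90°S): lon 8.7992, lat 69.6845.
Field: 8.7992/20 → 0 → A, 69.6845/10 → 6 → G; chars AG.
Square: 8.7992/2 → 4, 9.6845/1 → 9; chars 49.
Subsquare: 0.7992/0.0833333 → 9 → j, 0.6845/0.0416667 → 16 → q; chars jq.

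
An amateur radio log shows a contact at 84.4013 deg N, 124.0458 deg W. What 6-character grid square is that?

CR74xj

Shift to the Maidenhead origin (180°W, 90°S): lon 55.9542, lat 174.4013.
Field: lon ⌊55.9542/20⌋ = 2 → C; lat ⌊174.4013/10⌋ = 17 → R.
Square: lon ⌊15.9542/2⌋ = 7; lat ⌊4.4013/1⌋ = 4.
Subsquare: lon ⌊1.9542/0.0833333⌋ = 23 → x; lat ⌊0.4013/0.0416667⌋ = 9 → j.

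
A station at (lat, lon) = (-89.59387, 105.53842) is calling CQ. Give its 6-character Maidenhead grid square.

OA20sj

Offset from 180°W / 90°S: lon 285.5384°, lat 0.4061°.
Field: 285.5384/20 → 14 → O, 0.4061/10 → 0 → A; chars OA.
Square: 5.5384/2 → 2, 0.4061/1 → 0; chars 20.
Subsquare: 1.5384/0.0833333 → 18 → s, 0.4061/0.0416667 → 9 → j; chars sj.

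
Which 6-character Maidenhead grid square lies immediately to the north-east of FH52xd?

Longitude subsquare x = 23; +1 → 24, wraps to 0 = a, carry into square.
Longitude square 5; +1 → 6.
Latitude subsquare d = 3; +1 → 4 = e.

FH62ae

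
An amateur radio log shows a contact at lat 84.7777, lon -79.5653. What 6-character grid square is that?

Offset from 180°W / 90°S: lon 100.4347°, lat 174.7777°.
Field (20°×10°, letters A–R): 100.4347/20 → 5 → F, 174.7777/10 → 17 → R; chars FR.
Square (2°×1°, digits 0–9): 0.4347/2 → 0, 4.7777/1 → 4; chars 04.
Subsquare (5′×2.5′, letters a–x): 0.4347/0.0833333 → 5 → f, 0.7777/0.0416667 → 18 → s; chars fs.

FR04fs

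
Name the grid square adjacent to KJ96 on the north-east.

Longitude square 9; +1 → 10, wraps to 0, carry into field.
Longitude field K = 10; +1 → 11 = L.
Latitude square 6; +1 → 7.

LJ07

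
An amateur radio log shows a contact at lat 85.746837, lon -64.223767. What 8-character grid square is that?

Add 180° to longitude and 90° to latitude: 115.77623, 175.74684.
Field: lon ⌊115.77623/20⌋ = 5 → F; lat ⌊175.74684/10⌋ = 17 → R.
Square: lon ⌊15.77623/2⌋ = 7; lat ⌊5.74684/1⌋ = 5.
Subsquare: lon ⌊1.77623/0.0833333⌋ = 21 → v; lat ⌊0.74684/0.0416667⌋ = 17 → r.
Extended square: lon ⌊0.02623/0.00833333⌋ = 3; lat ⌊0.03850/0.00416667⌋ = 9.

FR75vr39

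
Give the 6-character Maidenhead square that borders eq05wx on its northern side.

EQ06wa

Latitude subsquare x = 23; +1 → 24, wraps to 0 = a, carry into square.
Latitude square 5; +1 → 6.
The longitude characters are unchanged.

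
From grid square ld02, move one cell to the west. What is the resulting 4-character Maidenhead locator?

Longitude square 0; −1 → -1, wraps to 9, carry into field.
Longitude field L = 11; −1 → 10 = K.
The latitude characters are unchanged.

KD92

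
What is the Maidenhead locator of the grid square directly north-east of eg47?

Longitude square 4; +1 → 5.
Latitude square 7; +1 → 8.

EG58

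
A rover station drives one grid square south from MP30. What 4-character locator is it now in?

Latitude square 0; −1 → -1, wraps to 9, carry into field.
Latitude field P = 15; −1 → 14 = O.
The longitude characters are unchanged.

MO39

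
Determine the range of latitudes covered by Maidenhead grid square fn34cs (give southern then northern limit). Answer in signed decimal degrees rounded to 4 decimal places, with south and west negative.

Field F=5, N=13: +5·20° lon, +13·10° lat → SW at lon -80°, lat 40°.
Square 3, 4: +3·2° lon, +4·1° lat → SW at lon -74°, lat 44°.
Subsquare c=2, s=18: +2·0.0833333° lon, +18·0.0416667° lat → SW at lon -73.8333°, lat 44.75°.
Cell spans 0.0833333° lon × 0.0416667° lat.
south 44.7500, north 44.7917.

44.7500, 44.7917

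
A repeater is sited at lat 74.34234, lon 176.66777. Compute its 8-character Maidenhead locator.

Shift to the Maidenhead origin (180°W, 90°S): lon 356.66777, lat 164.34234.
Field: lon ⌊356.66777/20⌋ = 17 → R; lat ⌊164.34234/10⌋ = 16 → Q.
Square: lon ⌊16.66777/2⌋ = 8; lat ⌊4.34234/1⌋ = 4.
Subsquare: lon ⌊0.66777/0.0833333⌋ = 8 → i; lat ⌊0.34234/0.0416667⌋ = 8 → i.
Extended square: lon ⌊0.00110/0.00833333⌋ = 0; lat ⌊0.00901/0.00416667⌋ = 2.

RQ84ii02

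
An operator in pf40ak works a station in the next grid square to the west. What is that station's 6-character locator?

PF30xk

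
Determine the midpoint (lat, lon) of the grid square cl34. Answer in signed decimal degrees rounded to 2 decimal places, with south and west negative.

24.50, -133.00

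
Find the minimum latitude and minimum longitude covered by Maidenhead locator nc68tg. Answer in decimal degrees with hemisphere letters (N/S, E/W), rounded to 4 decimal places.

61.7500° S, 93.5833° E

Field N=13, C=2: +13·20° lon, +2·10° lat → SW at lon 80°, lat -70°.
Square 6, 8: +6·2° lon, +8·1° lat → SW at lon 92°, lat -62°.
Subsquare t=19, g=6: +19·0.0833333° lon, +6·0.0416667° lat → SW at lon 93.5833°, lat -61.75°.
latitude 61.7500° S, longitude 93.5833° E.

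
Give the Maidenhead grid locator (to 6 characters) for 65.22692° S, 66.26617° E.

MC34ds

Add 180° to longitude and 90° to latitude: 246.2662, 24.7731.
Field: 246.2662/20 → 12 → M, 24.7731/10 → 2 → C; chars MC.
Square: 6.2662/2 → 3, 4.7731/1 → 4; chars 34.
Subsquare: 0.2662/0.0833333 → 3 → d, 0.7731/0.0416667 → 18 → s; chars ds.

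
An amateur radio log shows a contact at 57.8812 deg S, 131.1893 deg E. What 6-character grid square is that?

PD52oc

Offset from 180°W / 90°S: lon 311.1893°, lat 32.1188°.
Field (20°×10°, letters A–R): lon ⌊311.1893/20⌋ = 15 → P; lat ⌊32.1188/10⌋ = 3 → D.
Square (2°×1°, digits 0–9): lon ⌊11.1893/2⌋ = 5; lat ⌊2.1188/1⌋ = 2.
Subsquare (5′×2.5′, letters a–x): lon ⌊1.1893/0.0833333⌋ = 14 → o; lat ⌊0.1188/0.0416667⌋ = 2 → c.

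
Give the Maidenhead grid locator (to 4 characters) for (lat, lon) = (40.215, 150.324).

QN50

Shift to the Maidenhead origin (180°W, 90°S): lon 330.32, lat 130.22.
Field: 330.32/20 → 16 → Q, 130.22/10 → 13 → N; chars QN.
Square: 10.32/2 → 5, 0.22/1 → 0; chars 50.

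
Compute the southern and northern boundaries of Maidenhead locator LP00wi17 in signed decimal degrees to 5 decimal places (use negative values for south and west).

60.36250, 60.36667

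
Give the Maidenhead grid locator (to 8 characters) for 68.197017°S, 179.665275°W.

AC01et02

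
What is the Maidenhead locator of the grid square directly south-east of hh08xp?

Longitude subsquare x = 23; +1 → 24, wraps to 0 = a, carry into square.
Longitude square 0; +1 → 1.
Latitude subsquare p = 15; −1 → 14 = o.

HH18ao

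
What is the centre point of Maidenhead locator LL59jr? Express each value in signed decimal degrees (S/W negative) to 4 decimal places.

Field L=11, L=11: +11·20° lon, +11·10° lat → SW at lon 40°, lat 20°.
Square 5, 9: +5·2° lon, +9·1° lat → SW at lon 50°, lat 29°.
Subsquare j=9, r=17: +9·0.0833333° lon, +17·0.0416667° lat → SW at lon 50.75°, lat 29.7083°.
Cell spans 0.0833333° lon × 0.0416667° lat. Centre is SW corner plus half of each.
latitude 29.7292, longitude 50.7917.

29.7292, 50.7917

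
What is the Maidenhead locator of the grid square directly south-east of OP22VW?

OP22wv

Longitude subsquare v = 21; +1 → 22 = w.
Latitude subsquare w = 22; −1 → 21 = v.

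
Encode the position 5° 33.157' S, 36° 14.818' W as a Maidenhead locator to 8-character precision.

Add 180° to longitude and 90° to latitude: 143.75303, 84.44738.
Field: 143.75303/20 → 7 → H, 84.44738/10 → 8 → I; chars HI.
Square: 3.75303/2 → 1, 4.44738/1 → 4; chars 14.
Subsquare: 1.75303/0.0833333 → 21 → v, 0.44738/0.0416667 → 10 → k; chars vk.
Extended square: 0.00303/0.00833333 → 0, 0.03072/0.00416667 → 7; chars 07.

HI14vk07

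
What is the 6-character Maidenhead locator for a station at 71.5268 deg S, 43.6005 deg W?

GB88el

Offset from 180°W / 90°S: lon 136.3995°, lat 18.4732°.
Field: lon ⌊136.3995/20⌋ = 6 → G; lat ⌊18.4732/10⌋ = 1 → B.
Square: lon ⌊16.3995/2⌋ = 8; lat ⌊8.4732/1⌋ = 8.
Subsquare: lon ⌊0.3995/0.0833333⌋ = 4 → e; lat ⌊0.4732/0.0416667⌋ = 11 → l.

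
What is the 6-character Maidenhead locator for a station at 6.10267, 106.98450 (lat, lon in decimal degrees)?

OJ36lc

Add 180° to longitude and 90° to latitude: 286.9845, 96.1027.
Field: 286.9845/20 → 14 → O, 96.1027/10 → 9 → J; chars OJ.
Square: 6.9845/2 → 3, 6.1027/1 → 6; chars 36.
Subsquare: 0.9845/0.0833333 → 11 → l, 0.1027/0.0416667 → 2 → c; chars lc.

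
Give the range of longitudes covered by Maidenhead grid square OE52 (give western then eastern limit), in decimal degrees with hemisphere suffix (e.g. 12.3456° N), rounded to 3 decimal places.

Field O=14, E=4: +14·20° lon, +4·10° lat → SW at lon 100°, lat -50°.
Square 5, 2: +5·2° lon, +2·1° lat → SW at lon 110°, lat -48°.
Cell spans 2° lon × 1° lat.
west 110.000° E, east 112.000° E.

110.000° E, 112.000° E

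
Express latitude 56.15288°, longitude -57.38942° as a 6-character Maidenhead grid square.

GO16hd

Add 180° to longitude and 90° to latitude: 122.6106, 146.1529.
Field: lon ⌊122.6106/20⌋ = 6 → G; lat ⌊146.1529/10⌋ = 14 → O.
Square: lon ⌊2.6106/2⌋ = 1; lat ⌊6.1529/1⌋ = 6.
Subsquare: lon ⌊0.6106/0.0833333⌋ = 7 → h; lat ⌊0.1529/0.0416667⌋ = 3 → d.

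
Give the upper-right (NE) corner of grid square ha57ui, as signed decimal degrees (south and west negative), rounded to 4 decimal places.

Field H=7, A=0: +7·20° lon, +0·10° lat → SW at lon -40°, lat -90°.
Square 5, 7: +5·2° lon, +7·1° lat → SW at lon -30°, lat -83°.
Subsquare u=20, i=8: +20·0.0833333° lon, +8·0.0416667° lat → SW at lon -28.3333°, lat -82.6667°.
Cell spans 0.0833333° lon × 0.0416667° lat. NE corner is SW corner plus one full cell.
latitude -82.6250, longitude -28.2500.

-82.6250, -28.2500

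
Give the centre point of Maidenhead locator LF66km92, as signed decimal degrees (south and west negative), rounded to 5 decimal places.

-33.48958, 52.91250

Field L=11, F=5: +11·20° lon, +5·10° lat → SW at lon 40°, lat -40°.
Square 6, 6: +6·2° lon, +6·1° lat → SW at lon 52°, lat -34°.
Subsquare k=10, m=12: +10·0.0833333° lon, +12·0.0416667° lat → SW at lon 52.8333°, lat -33.5°.
Extended square 9, 2: +9·0.00833333° lon, +2·0.00416667° lat → SW at lon 52.9083°, lat -33.4917°.
Cell spans 0.00833333° lon × 0.00416667° lat. Centre is SW corner plus half of each.
latitude -33.48958, longitude 52.91250.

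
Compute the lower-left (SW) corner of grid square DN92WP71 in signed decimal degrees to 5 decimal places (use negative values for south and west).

42.62917, -100.10833

Field D=3, N=13: +3·20° lon, +13·10° lat → SW at lon -120°, lat 40°.
Square 9, 2: +9·2° lon, +2·1° lat → SW at lon -102°, lat 42°.
Subsquare w=22, p=15: +22·0.0833333° lon, +15·0.0416667° lat → SW at lon -100.167°, lat 42.625°.
Extended square 7, 1: +7·0.00833333° lon, +1·0.00416667° lat → SW at lon -100.108°, lat 42.6292°.
latitude 42.62917, longitude -100.10833.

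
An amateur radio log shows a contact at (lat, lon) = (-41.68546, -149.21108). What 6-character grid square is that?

BE58jh

Add 180° to longitude and 90° to latitude: 30.7889, 48.3145.
Field: 30.7889/20 → 1 → B, 48.3145/10 → 4 → E; chars BE.
Square: 10.7889/2 → 5, 8.3145/1 → 8; chars 58.
Subsquare: 0.7889/0.0833333 → 9 → j, 0.3145/0.0416667 → 7 → h; chars jh.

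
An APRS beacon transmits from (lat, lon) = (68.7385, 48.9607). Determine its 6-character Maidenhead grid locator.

Add 180° to longitude and 90° to latitude: 228.9607, 158.7385.
Field: 228.9607/20 → 11 → L, 158.7385/10 → 15 → P; chars LP.
Square: 8.9607/2 → 4, 8.7385/1 → 8; chars 48.
Subsquare: 0.9607/0.0833333 → 11 → l, 0.7385/0.0416667 → 17 → r; chars lr.

LP48lr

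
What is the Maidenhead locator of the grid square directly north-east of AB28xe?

AB38af

Longitude subsquare x = 23; +1 → 24, wraps to 0 = a, carry into square.
Longitude square 2; +1 → 3.
Latitude subsquare e = 4; +1 → 5 = f.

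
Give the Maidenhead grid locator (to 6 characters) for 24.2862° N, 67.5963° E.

Shift to the Maidenhead origin (180°W, 90°S): lon 247.5963, lat 114.2862.
Field: lon ⌊247.5963/20⌋ = 12 → M; lat ⌊114.2862/10⌋ = 11 → L.
Square: lon ⌊7.5963/2⌋ = 3; lat ⌊4.2862/1⌋ = 4.
Subsquare: lon ⌊1.5963/0.0833333⌋ = 19 → t; lat ⌊0.2862/0.0416667⌋ = 6 → g.

ML34tg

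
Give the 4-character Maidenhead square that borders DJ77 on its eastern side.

DJ87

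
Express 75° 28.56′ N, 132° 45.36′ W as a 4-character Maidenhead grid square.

Offset from 180°W / 90°S: lon 47.24°, lat 165.48°.
Field: 47.24/20 → 2 → C, 165.48/10 → 16 → Q; chars CQ.
Square: 7.24/2 → 3, 5.48/1 → 5; chars 35.

CQ35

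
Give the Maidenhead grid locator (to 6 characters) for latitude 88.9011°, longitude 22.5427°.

KR18gv

Offset from 180°W / 90°S: lon 202.5427°, lat 178.9011°.
Field (20°×10°, letters A–R): 202.5427/20 → 10 → K, 178.9011/10 → 17 → R; chars KR.
Square (2°×1°, digits 0–9): 2.5427/2 → 1, 8.9011/1 → 8; chars 18.
Subsquare (5′×2.5′, letters a–x): 0.5427/0.0833333 → 6 → g, 0.9011/0.0416667 → 21 → v; chars gv.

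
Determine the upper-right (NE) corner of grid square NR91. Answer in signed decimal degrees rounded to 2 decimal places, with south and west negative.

82.00, 100.00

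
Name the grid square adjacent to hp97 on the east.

Longitude square 9; +1 → 10, wraps to 0, carry into field.
Longitude field H = 7; +1 → 8 = I.
The latitude characters are unchanged.

IP07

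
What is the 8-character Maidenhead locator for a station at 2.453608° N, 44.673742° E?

LJ22ik08

Add 180° to longitude and 90° to latitude: 224.67374, 92.45361.
Field (20°×10°, letters A–R): 224.67374/20 → 11 → L, 92.45361/10 → 9 → J; chars LJ.
Square (2°×1°, digits 0–9): 4.67374/2 → 2, 2.45361/1 → 2; chars 22.
Subsquare (5′×2.5′, letters a–x): 0.67374/0.0833333 → 8 → i, 0.45361/0.0416667 → 10 → k; chars ik.
Extended square (30″×15″, digits 0–9): 0.00708/0.00833333 → 0, 0.03694/0.00416667 → 8; chars 08.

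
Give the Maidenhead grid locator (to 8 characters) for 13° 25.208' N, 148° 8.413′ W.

BK53wk30

Add 180° to longitude and 90° to latitude: 31.85978, 103.42013.
Field (20°×10°, letters A–R): 31.85978/20 → 1 → B, 103.42013/10 → 10 → K; chars BK.
Square (2°×1°, digits 0–9): 11.85978/2 → 5, 3.42013/1 → 3; chars 53.
Subsquare (5′×2.5′, letters a–x): 1.85978/0.0833333 → 22 → w, 0.42013/0.0416667 → 10 → k; chars wk.
Extended square (30″×15″, digits 0–9): 0.02645/0.00833333 → 3, 0.00347/0.00416667 → 0; chars 30.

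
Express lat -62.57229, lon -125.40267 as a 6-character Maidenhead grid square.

Shift to the Maidenhead origin (180°W, 90°S): lon 54.5973, lat 27.4277.
Field: 54.5973/20 → 2 → C, 27.4277/10 → 2 → C; chars CC.
Square: 14.5973/2 → 7, 7.4277/1 → 7; chars 77.
Subsquare: 0.5973/0.0833333 → 7 → h, 0.4277/0.0416667 → 10 → k; chars hk.

CC77hk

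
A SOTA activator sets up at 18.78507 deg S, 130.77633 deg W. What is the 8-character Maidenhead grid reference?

CH41of61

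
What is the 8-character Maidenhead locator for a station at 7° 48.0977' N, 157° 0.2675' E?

Offset from 180°W / 90°S: lon 337.00446°, lat 97.80163°.
Field: lon ⌊337.00446/20⌋ = 16 → Q; lat ⌊97.80163/10⌋ = 9 → J.
Square: lon ⌊17.00446/2⌋ = 8; lat ⌊7.80163/1⌋ = 7.
Subsquare: lon ⌊1.00446/0.0833333⌋ = 12 → m; lat ⌊0.80163/0.0416667⌋ = 19 → t.
Extended square: lon ⌊0.00446/0.00833333⌋ = 0; lat ⌊0.00996/0.00416667⌋ = 2.

QJ87mt02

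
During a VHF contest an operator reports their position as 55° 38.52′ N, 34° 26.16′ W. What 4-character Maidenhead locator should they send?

Offset from 180°W / 90°S: lon 145.56°, lat 145.64°.
Field: lon ⌊145.56/20⌋ = 7 → H; lat ⌊145.64/10⌋ = 14 → O.
Square: lon ⌊5.56/2⌋ = 2; lat ⌊5.64/1⌋ = 5.

HO25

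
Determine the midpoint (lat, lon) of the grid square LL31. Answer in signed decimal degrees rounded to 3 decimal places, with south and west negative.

Field L=11, L=11: +11·20° lon, +11·10° lat → SW at lon 40°, lat 20°.
Square 3, 1: +3·2° lon, +1·1° lat → SW at lon 46°, lat 21°.
Cell spans 2° lon × 1° lat. Centre is SW corner plus half of each.
latitude 21.500, longitude 47.000.

21.500, 47.000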